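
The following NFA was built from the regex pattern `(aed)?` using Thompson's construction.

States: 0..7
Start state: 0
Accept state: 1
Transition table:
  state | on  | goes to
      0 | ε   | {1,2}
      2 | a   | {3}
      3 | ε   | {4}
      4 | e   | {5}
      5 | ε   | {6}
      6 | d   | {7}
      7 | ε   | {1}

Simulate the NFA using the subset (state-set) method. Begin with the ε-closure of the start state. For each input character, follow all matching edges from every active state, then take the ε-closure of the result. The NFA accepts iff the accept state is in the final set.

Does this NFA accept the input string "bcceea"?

initial (ε-close {0}): {0,1,2}
'b' @ 1: {}  — no active states
rest 'cceea' ignored (set empty)
end set {} — state 1 not in

Answer: REJECT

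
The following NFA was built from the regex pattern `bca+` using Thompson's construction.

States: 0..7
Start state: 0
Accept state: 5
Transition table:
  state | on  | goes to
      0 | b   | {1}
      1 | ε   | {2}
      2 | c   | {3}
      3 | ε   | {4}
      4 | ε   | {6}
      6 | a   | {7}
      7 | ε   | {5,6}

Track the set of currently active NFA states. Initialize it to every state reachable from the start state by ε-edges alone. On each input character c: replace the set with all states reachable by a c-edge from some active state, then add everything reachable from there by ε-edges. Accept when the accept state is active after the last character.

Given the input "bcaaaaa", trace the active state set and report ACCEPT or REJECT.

initial (ε-close {0}): {0}
'b' @ 1: {1,2}
'c' @ 2: {3,4,6}
'a' @ 3: {5,6,7}  [accepting]
'a' @ 4: {5,6,7}  [accepting]
'a' @ 5: {5,6,7}  [accepting]
'a' @ 6: {5,6,7}  [accepting]
'a' @ 7: {5,6,7}  [accepting]
after full input: {5,6,7}  (accept=5 in)

Answer: ACCEPT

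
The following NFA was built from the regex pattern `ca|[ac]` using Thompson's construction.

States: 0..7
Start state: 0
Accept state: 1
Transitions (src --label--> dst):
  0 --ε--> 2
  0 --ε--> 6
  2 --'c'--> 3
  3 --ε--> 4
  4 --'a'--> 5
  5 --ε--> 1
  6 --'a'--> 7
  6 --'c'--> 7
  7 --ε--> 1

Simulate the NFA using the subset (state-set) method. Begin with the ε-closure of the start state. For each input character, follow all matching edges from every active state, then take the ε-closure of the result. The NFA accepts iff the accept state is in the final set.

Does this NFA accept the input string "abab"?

Answer: REJECT

Derivation:
initial (ε-close {0}): {0,2,6}
'a' @ 1: {1,7}  [accepting]
'b' @ 2: {}  — dead — no transitions
rest 'ab' ignored (set empty)
end set {} — state 1 not in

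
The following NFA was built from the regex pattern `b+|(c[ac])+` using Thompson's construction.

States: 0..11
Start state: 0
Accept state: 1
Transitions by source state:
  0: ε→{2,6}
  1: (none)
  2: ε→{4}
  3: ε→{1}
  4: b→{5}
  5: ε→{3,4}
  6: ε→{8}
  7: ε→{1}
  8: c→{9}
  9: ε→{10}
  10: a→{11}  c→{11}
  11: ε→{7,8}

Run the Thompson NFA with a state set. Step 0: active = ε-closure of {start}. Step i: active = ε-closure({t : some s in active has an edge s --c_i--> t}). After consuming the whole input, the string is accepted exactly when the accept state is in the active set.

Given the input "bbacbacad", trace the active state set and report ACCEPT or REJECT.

start: ε-closure({0}) = {0,2,4,6,8}
'b' @ 1: {1,3,4,5}  [accepting]
'b' @ 2: {1,3,4,5}  [accepting]
'a' @ 3: {}  — state set empty
rest 'cbacad' ignored (set empty)
final: {}; accept 1 not in set

Answer: REJECT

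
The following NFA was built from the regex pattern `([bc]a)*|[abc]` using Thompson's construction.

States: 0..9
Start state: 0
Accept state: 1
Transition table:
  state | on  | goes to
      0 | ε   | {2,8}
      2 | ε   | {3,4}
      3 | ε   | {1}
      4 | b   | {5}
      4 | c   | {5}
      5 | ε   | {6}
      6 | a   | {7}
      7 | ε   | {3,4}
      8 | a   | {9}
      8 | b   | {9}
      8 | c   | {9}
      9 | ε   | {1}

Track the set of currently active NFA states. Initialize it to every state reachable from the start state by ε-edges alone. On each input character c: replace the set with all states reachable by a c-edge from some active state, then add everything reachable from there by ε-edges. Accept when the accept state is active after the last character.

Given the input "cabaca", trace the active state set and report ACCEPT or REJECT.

start: ε-closure({0}) = {0,1,2,3,4,8}
'c' @ 1: {1,5,6,9}  ✓accept
'a' @ 2: {1,3,4,7}  ✓accept
'b' @ 3: {5,6}
'a' @ 4: {1,3,4,7}  ✓accept
'c' @ 5: {5,6}
'a' @ 6: {1,3,4,7}  ✓accept
final: {1,3,4,7}; accept 1 in set

Answer: ACCEPT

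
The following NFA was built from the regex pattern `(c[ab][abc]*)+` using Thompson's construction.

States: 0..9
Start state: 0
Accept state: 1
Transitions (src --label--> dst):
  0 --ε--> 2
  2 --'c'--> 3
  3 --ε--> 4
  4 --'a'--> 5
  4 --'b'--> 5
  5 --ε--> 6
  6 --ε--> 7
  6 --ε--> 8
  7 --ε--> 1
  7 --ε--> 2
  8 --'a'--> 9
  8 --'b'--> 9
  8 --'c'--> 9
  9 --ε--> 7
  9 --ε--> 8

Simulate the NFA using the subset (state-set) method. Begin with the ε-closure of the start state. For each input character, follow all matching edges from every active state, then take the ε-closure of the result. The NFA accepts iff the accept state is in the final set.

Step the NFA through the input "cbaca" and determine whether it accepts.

Answer: ACCEPT

Trace:
start: ε-closure({0}) = {0,2}
'c' @ 1: {3,4}
'b' @ 2: {1,2,5,6,7,8}  [accepting]
'a' @ 3: {1,2,7,8,9}  [accepting]
'c' @ 4: {1,2,3,4,7,8,9}  [accepting]
'a' @ 5: {1,2,5,6,7,8,9}  [accepting]
final: {1,2,5,6,7,8,9}; accept 1 in set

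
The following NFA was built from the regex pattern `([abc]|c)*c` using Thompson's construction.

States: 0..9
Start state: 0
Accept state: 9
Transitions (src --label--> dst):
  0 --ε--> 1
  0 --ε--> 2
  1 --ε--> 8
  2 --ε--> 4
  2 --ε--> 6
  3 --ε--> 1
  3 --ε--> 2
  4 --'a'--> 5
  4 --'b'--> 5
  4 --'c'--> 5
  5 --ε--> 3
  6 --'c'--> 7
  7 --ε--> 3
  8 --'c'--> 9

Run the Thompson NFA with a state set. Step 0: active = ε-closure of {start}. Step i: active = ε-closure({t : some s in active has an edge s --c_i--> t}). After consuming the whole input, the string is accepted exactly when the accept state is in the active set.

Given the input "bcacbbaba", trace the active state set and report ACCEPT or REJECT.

Answer: REJECT

Steps:
initial (ε-close {0}): {0,1,2,4,6,8}
'b' @ 1: {1,2,3,4,5,6,8}
'c' @ 2: {1,2,3,4,5,6,7,8,9}  ✓accept
'a' @ 3: {1,2,3,4,5,6,8}
'c' @ 4: {1,2,3,4,5,6,7,8,9}  ✓accept
'b' @ 5: {1,2,3,4,5,6,8}
'b' @ 6: {1,2,3,4,5,6,8}
'a' @ 7: {1,2,3,4,5,6,8}
'b' @ 8: {1,2,3,4,5,6,8}
'a' @ 9: {1,2,3,4,5,6,8}
final: {1,2,3,4,5,6,8}; accept 9 not in set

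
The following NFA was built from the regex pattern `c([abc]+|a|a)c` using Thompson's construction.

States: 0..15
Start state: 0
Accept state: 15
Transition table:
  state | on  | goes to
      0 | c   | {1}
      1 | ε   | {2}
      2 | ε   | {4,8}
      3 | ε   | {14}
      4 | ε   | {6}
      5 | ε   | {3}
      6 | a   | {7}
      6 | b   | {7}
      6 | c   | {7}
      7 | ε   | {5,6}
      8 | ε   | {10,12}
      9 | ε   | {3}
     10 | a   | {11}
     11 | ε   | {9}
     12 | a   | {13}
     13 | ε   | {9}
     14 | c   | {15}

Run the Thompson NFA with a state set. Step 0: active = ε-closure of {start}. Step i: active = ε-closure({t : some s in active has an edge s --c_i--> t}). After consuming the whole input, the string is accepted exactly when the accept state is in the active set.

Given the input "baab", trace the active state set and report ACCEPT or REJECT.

Answer: REJECT

Steps:
S₀ = ε-closure({0}) = {0}
'b' @ 1: {}  — dead — no transitions
rest 'aab' ignored (set empty)
end set {} — state 15 not in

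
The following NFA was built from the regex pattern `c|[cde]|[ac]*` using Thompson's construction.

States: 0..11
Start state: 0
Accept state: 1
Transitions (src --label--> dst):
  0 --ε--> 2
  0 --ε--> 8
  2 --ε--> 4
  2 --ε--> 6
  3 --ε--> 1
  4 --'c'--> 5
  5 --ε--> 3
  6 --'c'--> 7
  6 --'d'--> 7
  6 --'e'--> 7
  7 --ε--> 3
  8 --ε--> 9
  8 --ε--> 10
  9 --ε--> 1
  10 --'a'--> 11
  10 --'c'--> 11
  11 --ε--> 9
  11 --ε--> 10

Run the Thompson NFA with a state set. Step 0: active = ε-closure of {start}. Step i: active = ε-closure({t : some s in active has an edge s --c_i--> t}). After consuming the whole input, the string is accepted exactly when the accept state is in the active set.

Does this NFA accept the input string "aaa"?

start: ε-closure({0}) = {0,1,2,4,6,8,9,10}
'a' @ 1: {1,9,10,11}  [accepting]
'a' @ 2: {1,9,10,11}  [accepting]
'a' @ 3: {1,9,10,11}  [accepting]
after full input: {1,9,10,11}  (accept=1 in)

Answer: ACCEPT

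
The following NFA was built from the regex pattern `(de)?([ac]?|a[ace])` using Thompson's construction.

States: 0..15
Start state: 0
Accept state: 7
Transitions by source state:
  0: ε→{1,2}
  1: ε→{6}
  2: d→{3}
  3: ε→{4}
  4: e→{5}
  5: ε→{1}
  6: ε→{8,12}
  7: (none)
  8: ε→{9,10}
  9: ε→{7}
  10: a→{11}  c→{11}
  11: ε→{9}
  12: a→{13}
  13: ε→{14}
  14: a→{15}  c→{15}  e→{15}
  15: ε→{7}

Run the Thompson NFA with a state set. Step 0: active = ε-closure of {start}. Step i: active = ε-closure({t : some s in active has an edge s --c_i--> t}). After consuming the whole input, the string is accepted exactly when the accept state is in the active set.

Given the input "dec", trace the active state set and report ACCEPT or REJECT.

S₀ = ε-closure({0}) = {0,1,2,6,7,8,9,10,12}
'd' @ 1: {3,4}
'e' @ 2: {1,5,6,7,8,9,10,12}  ✓accept
'c' @ 3: {7,9,11}  ✓accept
end set {7,9,11} — state 7 in

Answer: ACCEPT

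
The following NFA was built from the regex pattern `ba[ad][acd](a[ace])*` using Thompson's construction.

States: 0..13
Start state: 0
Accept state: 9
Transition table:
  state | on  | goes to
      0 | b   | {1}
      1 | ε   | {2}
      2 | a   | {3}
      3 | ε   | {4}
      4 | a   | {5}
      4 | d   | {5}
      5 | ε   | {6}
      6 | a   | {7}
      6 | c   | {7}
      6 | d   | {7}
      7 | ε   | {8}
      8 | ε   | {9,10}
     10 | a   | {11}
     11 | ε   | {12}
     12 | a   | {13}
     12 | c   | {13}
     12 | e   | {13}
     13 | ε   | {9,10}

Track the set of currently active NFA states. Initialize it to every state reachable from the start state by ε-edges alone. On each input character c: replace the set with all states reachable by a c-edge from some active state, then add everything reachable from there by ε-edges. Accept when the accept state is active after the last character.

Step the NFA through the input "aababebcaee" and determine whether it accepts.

Answer: REJECT

Trace:
S₀ = ε-closure({0}) = {0}
'a' @ 1: {}  — state set empty
rest 'ababebcaee' ignored (set empty)
after full input: {}  (accept=9 not in)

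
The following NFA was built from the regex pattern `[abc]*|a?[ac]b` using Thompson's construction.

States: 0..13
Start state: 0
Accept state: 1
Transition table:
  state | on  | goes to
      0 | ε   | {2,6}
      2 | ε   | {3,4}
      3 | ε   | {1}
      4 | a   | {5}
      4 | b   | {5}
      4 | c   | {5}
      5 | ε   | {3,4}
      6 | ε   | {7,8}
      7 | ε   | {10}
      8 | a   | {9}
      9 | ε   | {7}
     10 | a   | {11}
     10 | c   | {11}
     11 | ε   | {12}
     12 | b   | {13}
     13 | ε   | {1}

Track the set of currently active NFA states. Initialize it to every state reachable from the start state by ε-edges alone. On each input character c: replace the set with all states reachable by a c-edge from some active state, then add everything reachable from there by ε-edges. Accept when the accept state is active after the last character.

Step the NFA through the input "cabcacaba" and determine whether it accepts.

Answer: ACCEPT

Derivation:
S₀ = ε-closure({0}) = {0,1,2,3,4,6,7,8,10}
'c' @ 1: {1,3,4,5,11,12}  [accepting]
'a' @ 2: {1,3,4,5}  [accepting]
'b' @ 3: {1,3,4,5}  [accepting]
'c' @ 4: {1,3,4,5}  [accepting]
'a' @ 5: {1,3,4,5}  [accepting]
'c' @ 6: {1,3,4,5}  [accepting]
'a' @ 7: {1,3,4,5}  [accepting]
'b' @ 8: {1,3,4,5}  [accepting]
'a' @ 9: {1,3,4,5}  [accepting]
end set {1,3,4,5} — state 1 in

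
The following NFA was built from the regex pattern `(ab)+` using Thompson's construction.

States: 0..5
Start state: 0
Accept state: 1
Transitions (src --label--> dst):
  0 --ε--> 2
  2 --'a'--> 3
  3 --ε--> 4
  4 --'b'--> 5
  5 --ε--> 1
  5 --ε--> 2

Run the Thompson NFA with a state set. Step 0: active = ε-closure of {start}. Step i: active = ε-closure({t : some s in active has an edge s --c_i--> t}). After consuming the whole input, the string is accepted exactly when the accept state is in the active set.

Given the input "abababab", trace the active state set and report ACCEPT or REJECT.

Answer: ACCEPT

Derivation:
initial (ε-close {0}): {0,2}
'a' @ 1: {3,4}
'b' @ 2: {1,2,5}  (accept∈set)
'a' @ 3: {3,4}
'b' @ 4: {1,2,5}  (accept∈set)
'a' @ 5: {3,4}
'b' @ 6: {1,2,5}  (accept∈set)
'a' @ 7: {3,4}
'b' @ 8: {1,2,5}  (accept∈set)
after full input: {1,2,5}  (accept=1 in)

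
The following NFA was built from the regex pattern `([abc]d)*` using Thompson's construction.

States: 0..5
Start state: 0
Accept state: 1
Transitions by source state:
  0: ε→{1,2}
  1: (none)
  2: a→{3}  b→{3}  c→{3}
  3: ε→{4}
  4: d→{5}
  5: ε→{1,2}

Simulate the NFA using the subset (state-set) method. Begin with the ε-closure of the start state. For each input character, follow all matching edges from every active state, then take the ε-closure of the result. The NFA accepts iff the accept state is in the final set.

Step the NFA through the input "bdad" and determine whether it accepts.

Answer: ACCEPT

Trace:
S₀ = ε-closure({0}) = {0,1,2}
'b' @ 1: {3,4}
'd' @ 2: {1,2,5}  ✓accept
'a' @ 3: {3,4}
'd' @ 4: {1,2,5}  ✓accept
after full input: {1,2,5}  (accept=1 in)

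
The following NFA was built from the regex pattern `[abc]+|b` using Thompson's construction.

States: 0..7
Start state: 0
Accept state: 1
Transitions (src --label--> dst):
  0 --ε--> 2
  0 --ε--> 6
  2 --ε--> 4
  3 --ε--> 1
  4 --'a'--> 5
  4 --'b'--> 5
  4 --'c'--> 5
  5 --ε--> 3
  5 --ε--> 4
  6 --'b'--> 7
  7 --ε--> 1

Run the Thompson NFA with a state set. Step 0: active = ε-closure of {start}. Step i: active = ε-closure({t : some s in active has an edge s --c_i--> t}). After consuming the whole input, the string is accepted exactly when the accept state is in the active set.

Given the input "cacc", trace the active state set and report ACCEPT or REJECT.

initial (ε-close {0}): {0,2,4,6}
'c' @ 1: {1,3,4,5}  [accepting]
'a' @ 2: {1,3,4,5}  [accepting]
'c' @ 3: {1,3,4,5}  [accepting]
'c' @ 4: {1,3,4,5}  [accepting]
end set {1,3,4,5} — state 1 in

Answer: ACCEPT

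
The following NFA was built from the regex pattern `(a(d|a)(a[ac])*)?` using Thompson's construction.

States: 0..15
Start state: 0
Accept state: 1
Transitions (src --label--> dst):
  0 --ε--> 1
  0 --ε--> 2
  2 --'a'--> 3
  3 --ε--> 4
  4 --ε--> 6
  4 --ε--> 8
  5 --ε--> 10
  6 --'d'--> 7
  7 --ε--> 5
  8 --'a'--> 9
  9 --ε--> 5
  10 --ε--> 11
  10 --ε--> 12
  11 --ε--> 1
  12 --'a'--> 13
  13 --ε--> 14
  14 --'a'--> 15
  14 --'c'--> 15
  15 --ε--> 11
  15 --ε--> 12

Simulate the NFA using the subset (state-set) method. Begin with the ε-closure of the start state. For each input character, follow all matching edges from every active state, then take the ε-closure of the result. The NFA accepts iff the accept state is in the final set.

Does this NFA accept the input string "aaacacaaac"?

start: ε-closure({0}) = {0,1,2}
'a' @ 1: {3,4,6,8}
'a' @ 2: {1,5,9,10,11,12}  ✓accept
'a' @ 3: {13,14}
'c' @ 4: {1,11,12,15}  ✓accept
'a' @ 5: {13,14}
'c' @ 6: {1,11,12,15}  ✓accept
'a' @ 7: {13,14}
'a' @ 8: {1,11,12,15}  ✓accept
'a' @ 9: {13,14}
'c' @ 10: {1,11,12,15}  ✓accept
end set {1,11,12,15} — state 1 in

Answer: ACCEPT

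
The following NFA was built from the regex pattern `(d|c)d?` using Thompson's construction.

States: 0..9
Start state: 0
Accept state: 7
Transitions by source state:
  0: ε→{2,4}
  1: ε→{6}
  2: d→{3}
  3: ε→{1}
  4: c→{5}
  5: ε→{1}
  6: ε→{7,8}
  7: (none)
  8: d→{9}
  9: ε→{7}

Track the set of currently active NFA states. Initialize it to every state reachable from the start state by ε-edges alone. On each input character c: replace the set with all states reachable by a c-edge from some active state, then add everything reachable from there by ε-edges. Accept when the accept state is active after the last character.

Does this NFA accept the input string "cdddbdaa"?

Answer: REJECT

Derivation:
S₀ = ε-closure({0}) = {0,2,4}
'c' @ 1: {1,5,6,7,8}  (accept∈set)
'd' @ 2: {7,9}  (accept∈set)
'd' @ 3: {}  — state set empty
rest 'dbdaa' ignored (set empty)
after full input: {}  (accept=7 not in)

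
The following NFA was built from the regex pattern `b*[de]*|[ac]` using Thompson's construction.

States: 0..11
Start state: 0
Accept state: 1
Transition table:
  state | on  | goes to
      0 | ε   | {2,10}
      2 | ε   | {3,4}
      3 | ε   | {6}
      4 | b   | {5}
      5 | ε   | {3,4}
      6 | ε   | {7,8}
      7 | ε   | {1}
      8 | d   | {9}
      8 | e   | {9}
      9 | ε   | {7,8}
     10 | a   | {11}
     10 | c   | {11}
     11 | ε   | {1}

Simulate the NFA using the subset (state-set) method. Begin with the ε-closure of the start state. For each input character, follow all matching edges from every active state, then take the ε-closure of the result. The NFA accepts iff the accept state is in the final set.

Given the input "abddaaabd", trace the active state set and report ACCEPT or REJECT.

S₀ = ε-closure({0}) = {0,1,2,3,4,6,7,8,10}
'a' @ 1: {1,11}  ✓accept
'b' @ 2: {}  — state set empty
rest 'ddaaabd' ignored (set empty)
final: {}; accept 1 not in set

Answer: REJECT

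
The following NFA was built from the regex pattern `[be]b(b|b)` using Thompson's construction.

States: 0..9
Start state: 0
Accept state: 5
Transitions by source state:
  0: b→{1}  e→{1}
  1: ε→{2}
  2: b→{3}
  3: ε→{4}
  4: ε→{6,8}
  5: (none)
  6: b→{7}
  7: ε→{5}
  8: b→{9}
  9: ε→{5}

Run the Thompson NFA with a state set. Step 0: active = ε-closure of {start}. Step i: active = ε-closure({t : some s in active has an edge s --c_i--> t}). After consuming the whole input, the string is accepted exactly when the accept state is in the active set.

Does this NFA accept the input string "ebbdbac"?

Answer: REJECT

Trace:
S₀ = ε-closure({0}) = {0}
'e' @ 1: {1,2}
'b' @ 2: {3,4,6,8}
'b' @ 3: {5,7,9}  ✓accept
'd' @ 4: {}  — no active states
rest 'bac' ignored (set empty)
final: {}; accept 5 not in set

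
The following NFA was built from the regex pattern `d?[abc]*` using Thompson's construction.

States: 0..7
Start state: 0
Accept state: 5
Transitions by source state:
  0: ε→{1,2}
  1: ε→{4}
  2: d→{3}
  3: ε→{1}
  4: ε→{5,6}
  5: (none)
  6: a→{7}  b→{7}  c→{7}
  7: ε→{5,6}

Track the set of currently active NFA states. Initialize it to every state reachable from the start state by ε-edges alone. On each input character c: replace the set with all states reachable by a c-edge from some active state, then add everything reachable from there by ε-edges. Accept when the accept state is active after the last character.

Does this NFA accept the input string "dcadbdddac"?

Answer: REJECT

Trace:
initial (ε-close {0}): {0,1,2,4,5,6}
'd' @ 1: {1,3,4,5,6}  [accepting]
'c' @ 2: {5,6,7}  [accepting]
'a' @ 3: {5,6,7}  [accepting]
'd' @ 4: {}  — no active states
rest 'bdddac' ignored (set empty)
end set {} — state 5 not in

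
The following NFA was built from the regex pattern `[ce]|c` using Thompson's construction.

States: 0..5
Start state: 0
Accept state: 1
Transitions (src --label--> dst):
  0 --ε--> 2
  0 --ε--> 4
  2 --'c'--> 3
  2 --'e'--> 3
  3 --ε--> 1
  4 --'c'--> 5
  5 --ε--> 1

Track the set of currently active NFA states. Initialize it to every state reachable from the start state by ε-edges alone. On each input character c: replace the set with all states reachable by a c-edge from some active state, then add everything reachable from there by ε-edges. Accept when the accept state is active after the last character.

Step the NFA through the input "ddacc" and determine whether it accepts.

Answer: REJECT

Derivation:
initial (ε-close {0}): {0,2,4}
'd' @ 1: {}  — state set empty
rest 'dacc' ignored (set empty)
end set {} — state 1 not in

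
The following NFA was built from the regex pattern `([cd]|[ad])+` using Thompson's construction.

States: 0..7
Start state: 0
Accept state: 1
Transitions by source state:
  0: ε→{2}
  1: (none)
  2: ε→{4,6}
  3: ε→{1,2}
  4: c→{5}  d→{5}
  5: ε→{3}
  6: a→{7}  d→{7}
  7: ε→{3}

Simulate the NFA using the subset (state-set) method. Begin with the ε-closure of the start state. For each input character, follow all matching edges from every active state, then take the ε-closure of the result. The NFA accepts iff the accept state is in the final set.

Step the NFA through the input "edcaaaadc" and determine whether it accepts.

Answer: REJECT

Derivation:
start: ε-closure({0}) = {0,2,4,6}
'e' @ 1: {}  — state set empty
rest 'dcaaaadc' ignored (set empty)
end set {} — state 1 not in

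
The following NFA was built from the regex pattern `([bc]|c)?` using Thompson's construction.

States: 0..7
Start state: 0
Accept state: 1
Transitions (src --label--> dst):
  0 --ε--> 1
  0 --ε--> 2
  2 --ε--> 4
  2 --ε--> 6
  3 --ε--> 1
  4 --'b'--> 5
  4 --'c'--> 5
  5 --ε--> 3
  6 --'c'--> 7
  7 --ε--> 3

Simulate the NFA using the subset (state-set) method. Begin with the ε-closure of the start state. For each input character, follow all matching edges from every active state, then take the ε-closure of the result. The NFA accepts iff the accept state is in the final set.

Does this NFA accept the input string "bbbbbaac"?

initial (ε-close {0}): {0,1,2,4,6}
'b' @ 1: {1,3,5}  [accepting]
'b' @ 2: {}  — dead — no transitions
rest 'bbbaac' ignored (set empty)
end set {} — state 1 not in

Answer: REJECT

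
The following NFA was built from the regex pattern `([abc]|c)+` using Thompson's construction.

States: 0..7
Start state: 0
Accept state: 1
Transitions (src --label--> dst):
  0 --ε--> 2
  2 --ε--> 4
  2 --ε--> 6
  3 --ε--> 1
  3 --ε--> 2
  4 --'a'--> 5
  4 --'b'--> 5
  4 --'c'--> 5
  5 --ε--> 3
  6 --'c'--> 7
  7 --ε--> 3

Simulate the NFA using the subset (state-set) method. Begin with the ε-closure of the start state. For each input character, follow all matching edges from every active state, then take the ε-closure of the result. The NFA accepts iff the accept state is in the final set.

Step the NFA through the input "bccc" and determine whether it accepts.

Answer: ACCEPT

Derivation:
start: ε-closure({0}) = {0,2,4,6}
'b' @ 1: {1,2,3,4,5,6}  (accept∈set)
'c' @ 2: {1,2,3,4,5,6,7}  (accept∈set)
'c' @ 3: {1,2,3,4,5,6,7}  (accept∈set)
'c' @ 4: {1,2,3,4,5,6,7}  (accept∈set)
final: {1,2,3,4,5,6,7}; accept 1 in set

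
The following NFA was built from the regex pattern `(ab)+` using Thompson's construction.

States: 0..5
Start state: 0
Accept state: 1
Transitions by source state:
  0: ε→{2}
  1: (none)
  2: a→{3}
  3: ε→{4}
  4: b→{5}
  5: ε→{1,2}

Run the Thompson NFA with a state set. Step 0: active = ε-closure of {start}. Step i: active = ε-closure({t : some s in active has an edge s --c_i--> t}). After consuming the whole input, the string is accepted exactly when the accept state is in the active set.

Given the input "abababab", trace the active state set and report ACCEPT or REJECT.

Answer: ACCEPT

Trace:
start: ε-closure({0}) = {0,2}
'a' @ 1: {3,4}
'b' @ 2: {1,2,5}  [accepting]
'a' @ 3: {3,4}
'b' @ 4: {1,2,5}  [accepting]
'a' @ 5: {3,4}
'b' @ 6: {1,2,5}  [accepting]
'a' @ 7: {3,4}
'b' @ 8: {1,2,5}  [accepting]
after full input: {1,2,5}  (accept=1 in)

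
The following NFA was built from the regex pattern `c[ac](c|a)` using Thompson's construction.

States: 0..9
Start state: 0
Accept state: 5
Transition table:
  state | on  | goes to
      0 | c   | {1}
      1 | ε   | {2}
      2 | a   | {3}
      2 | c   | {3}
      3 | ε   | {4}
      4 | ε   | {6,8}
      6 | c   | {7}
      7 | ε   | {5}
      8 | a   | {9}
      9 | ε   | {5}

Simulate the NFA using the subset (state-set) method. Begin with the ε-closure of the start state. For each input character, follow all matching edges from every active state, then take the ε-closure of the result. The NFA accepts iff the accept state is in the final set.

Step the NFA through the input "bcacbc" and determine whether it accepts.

Answer: REJECT

Steps:
S₀ = ε-closure({0}) = {0}
'b' @ 1: {}  — dead — no transitions
rest 'cacbc' ignored (set empty)
end set {} — state 5 not in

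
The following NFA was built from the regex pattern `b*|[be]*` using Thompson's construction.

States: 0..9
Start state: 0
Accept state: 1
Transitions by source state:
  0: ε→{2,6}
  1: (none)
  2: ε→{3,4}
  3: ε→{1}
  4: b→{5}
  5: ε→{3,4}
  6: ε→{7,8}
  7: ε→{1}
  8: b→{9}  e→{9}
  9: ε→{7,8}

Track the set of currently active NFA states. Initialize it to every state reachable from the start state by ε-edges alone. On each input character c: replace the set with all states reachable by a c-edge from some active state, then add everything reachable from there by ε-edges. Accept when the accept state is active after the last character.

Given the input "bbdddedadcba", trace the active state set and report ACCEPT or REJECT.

Answer: REJECT

Derivation:
S₀ = ε-closure({0}) = {0,1,2,3,4,6,7,8}
'b' @ 1: {1,3,4,5,7,8,9}  (accept∈set)
'b' @ 2: {1,3,4,5,7,8,9}  (accept∈set)
'd' @ 3: {}  — dead — no transitions
rest 'ddedadcba' ignored (set empty)
after full input: {}  (accept=1 not in)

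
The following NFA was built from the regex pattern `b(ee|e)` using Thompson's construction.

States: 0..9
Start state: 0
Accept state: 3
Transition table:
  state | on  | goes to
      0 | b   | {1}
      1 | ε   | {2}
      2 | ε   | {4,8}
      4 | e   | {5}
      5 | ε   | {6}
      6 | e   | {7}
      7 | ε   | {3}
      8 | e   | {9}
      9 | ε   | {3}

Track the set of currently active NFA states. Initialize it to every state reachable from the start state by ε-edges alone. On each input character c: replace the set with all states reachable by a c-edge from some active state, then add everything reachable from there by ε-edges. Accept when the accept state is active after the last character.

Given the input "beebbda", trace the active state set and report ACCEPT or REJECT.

S₀ = ε-closure({0}) = {0}
'b' @ 1: {1,2,4,8}
'e' @ 2: {3,5,6,9}  [accepting]
'e' @ 3: {3,7}  [accepting]
'b' @ 4: {}  — no active states
rest 'bda' ignored (set empty)
final: {}; accept 3 not in set

Answer: REJECT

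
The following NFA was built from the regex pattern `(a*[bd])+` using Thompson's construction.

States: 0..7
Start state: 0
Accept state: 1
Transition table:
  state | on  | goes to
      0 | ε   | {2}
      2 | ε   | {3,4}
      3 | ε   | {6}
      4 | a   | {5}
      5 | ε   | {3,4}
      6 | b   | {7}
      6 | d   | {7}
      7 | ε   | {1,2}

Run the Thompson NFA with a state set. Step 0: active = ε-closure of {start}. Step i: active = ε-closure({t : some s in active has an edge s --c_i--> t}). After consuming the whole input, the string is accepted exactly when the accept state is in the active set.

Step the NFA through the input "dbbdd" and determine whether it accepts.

initial (ε-close {0}): {0,2,3,4,6}
'd' @ 1: {1,2,3,4,6,7}  (accept∈set)
'b' @ 2: {1,2,3,4,6,7}  (accept∈set)
'b' @ 3: {1,2,3,4,6,7}  (accept∈set)
'd' @ 4: {1,2,3,4,6,7}  (accept∈set)
'd' @ 5: {1,2,3,4,6,7}  (accept∈set)
after full input: {1,2,3,4,6,7}  (accept=1 in)

Answer: ACCEPT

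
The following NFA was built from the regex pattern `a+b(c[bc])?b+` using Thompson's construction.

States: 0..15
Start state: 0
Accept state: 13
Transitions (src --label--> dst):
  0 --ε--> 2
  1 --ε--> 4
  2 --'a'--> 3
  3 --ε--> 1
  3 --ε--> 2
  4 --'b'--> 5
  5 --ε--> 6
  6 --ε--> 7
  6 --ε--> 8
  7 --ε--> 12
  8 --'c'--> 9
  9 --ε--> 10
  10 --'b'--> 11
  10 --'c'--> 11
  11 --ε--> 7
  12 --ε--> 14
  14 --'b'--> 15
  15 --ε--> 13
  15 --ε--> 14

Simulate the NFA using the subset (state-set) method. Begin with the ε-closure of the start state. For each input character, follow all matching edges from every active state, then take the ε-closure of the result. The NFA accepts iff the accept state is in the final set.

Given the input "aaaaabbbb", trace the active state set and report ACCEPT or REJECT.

start: ε-closure({0}) = {0,2}
'a' @ 1: {1,2,3,4}
'a' @ 2: {1,2,3,4}
'a' @ 3: {1,2,3,4}
'a' @ 4: {1,2,3,4}
'a' @ 5: {1,2,3,4}
'b' @ 6: {5,6,7,8,12,14}
'b' @ 7: {13,14,15}  ✓accept
'b' @ 8: {13,14,15}  ✓accept
'b' @ 9: {13,14,15}  ✓accept
final: {13,14,15}; accept 13 in set

Answer: ACCEPT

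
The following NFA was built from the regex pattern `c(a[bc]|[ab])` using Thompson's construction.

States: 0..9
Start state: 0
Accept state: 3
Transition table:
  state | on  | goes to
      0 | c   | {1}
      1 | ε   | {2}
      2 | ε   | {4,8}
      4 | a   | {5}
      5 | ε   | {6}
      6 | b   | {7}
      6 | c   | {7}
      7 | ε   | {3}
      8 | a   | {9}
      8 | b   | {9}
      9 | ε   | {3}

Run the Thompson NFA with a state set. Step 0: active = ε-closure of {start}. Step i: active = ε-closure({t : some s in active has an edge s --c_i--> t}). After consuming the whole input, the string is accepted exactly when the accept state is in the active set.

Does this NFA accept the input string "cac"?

S₀ = ε-closure({0}) = {0}
'c' @ 1: {1,2,4,8}
'a' @ 2: {3,5,6,9}  ✓accept
'c' @ 3: {3,7}  ✓accept
end set {3,7} — state 3 in

Answer: ACCEPT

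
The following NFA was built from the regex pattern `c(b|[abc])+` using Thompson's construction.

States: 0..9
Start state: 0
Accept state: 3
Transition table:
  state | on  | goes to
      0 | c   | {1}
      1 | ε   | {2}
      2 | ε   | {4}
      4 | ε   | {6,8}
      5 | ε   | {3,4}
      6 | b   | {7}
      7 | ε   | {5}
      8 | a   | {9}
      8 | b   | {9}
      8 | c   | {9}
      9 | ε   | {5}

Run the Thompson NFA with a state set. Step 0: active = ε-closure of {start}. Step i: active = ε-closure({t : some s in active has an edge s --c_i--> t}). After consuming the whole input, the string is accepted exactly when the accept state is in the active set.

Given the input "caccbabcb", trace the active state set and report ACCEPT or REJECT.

initial (ε-close {0}): {0}
'c' @ 1: {1,2,4,6,8}
'a' @ 2: {3,4,5,6,8,9}  (accept∈set)
'c' @ 3: {3,4,5,6,8,9}  (accept∈set)
'c' @ 4: {3,4,5,6,8,9}  (accept∈set)
'b' @ 5: {3,4,5,6,7,8,9}  (accept∈set)
'a' @ 6: {3,4,5,6,8,9}  (accept∈set)
'b' @ 7: {3,4,5,6,7,8,9}  (accept∈set)
'c' @ 8: {3,4,5,6,8,9}  (accept∈set)
'b' @ 9: {3,4,5,6,7,8,9}  (accept∈set)
end set {3,4,5,6,7,8,9} — state 3 in

Answer: ACCEPT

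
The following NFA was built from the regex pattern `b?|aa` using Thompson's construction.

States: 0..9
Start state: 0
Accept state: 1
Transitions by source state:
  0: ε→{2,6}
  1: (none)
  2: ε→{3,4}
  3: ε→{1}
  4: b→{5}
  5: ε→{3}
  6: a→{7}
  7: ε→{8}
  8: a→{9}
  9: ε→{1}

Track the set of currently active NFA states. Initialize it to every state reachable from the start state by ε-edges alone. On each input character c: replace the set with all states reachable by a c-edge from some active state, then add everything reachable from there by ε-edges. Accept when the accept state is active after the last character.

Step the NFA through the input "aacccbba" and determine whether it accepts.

Answer: REJECT

Steps:
S₀ = ε-closure({0}) = {0,1,2,3,4,6}
'a' @ 1: {7,8}
'a' @ 2: {1,9}  [accepting]
'c' @ 3: {}  — state set empty
rest 'ccbba' ignored (set empty)
end set {} — state 1 not in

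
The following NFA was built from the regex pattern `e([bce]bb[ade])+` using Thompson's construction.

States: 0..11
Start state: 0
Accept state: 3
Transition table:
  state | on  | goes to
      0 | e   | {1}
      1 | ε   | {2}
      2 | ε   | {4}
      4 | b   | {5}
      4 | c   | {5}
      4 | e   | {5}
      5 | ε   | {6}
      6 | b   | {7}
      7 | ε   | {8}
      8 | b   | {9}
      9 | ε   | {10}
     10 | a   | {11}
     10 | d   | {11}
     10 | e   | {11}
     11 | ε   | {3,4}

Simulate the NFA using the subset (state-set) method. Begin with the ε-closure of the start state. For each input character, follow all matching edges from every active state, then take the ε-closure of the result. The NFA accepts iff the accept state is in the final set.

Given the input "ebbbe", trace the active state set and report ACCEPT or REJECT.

Answer: ACCEPT

Steps:
initial (ε-close {0}): {0}
'e' @ 1: {1,2,4}
'b' @ 2: {5,6}
'b' @ 3: {7,8}
'b' @ 4: {9,10}
'e' @ 5: {3,4,11}  [accepting]
end set {3,4,11} — state 3 in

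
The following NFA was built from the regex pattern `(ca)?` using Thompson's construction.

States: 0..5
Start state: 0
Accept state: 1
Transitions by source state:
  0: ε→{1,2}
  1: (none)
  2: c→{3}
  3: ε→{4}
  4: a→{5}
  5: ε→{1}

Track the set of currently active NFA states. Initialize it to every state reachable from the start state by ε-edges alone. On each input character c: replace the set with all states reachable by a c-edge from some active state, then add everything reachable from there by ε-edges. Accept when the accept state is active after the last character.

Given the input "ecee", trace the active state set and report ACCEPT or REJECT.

Answer: REJECT

Steps:
S₀ = ε-closure({0}) = {0,1,2}
'e' @ 1: {}  — no active states
rest 'cee' ignored (set empty)
final: {}; accept 1 not in set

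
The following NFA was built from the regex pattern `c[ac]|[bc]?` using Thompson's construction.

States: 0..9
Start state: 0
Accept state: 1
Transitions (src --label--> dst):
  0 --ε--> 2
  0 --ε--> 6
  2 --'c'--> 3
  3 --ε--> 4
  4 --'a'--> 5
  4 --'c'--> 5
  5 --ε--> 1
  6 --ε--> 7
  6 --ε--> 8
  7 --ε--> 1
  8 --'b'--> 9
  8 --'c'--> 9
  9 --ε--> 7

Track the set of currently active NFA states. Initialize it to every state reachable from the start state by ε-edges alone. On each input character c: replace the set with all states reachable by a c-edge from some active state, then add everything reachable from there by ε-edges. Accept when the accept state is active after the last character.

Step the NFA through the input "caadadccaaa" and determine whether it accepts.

S₀ = ε-closure({0}) = {0,1,2,6,7,8}
'c' @ 1: {1,3,4,7,9}  (accept∈set)
'a' @ 2: {1,5}  (accept∈set)
'a' @ 3: {}  — dead — no transitions
rest 'dadccaaa' ignored (set empty)
end set {} — state 1 not in

Answer: REJECT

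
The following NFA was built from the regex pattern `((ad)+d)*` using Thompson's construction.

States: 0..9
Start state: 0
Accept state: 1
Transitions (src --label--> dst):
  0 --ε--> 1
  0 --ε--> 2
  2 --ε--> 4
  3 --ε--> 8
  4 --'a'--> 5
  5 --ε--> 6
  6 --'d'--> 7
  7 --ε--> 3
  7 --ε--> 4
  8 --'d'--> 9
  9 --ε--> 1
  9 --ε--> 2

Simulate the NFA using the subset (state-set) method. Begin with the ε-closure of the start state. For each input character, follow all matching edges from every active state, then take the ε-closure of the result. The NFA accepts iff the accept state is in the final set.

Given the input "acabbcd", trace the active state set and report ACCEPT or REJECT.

S₀ = ε-closure({0}) = {0,1,2,4}
'a' @ 1: {5,6}
'c' @ 2: {}  — dead — no transitions
rest 'abbcd' ignored (set empty)
final: {}; accept 1 not in set

Answer: REJECT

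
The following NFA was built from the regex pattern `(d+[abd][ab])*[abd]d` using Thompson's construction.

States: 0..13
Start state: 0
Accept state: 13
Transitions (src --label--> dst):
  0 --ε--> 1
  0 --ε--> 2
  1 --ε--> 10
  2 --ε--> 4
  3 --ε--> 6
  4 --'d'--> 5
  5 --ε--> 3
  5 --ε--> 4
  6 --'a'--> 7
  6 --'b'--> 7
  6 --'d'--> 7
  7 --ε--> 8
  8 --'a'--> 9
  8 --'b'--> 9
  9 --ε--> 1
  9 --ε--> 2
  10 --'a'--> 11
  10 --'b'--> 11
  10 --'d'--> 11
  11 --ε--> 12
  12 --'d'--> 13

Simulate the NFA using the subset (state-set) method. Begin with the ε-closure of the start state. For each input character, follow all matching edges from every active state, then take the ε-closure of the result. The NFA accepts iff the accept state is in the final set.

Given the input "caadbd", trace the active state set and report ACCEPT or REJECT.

S₀ = ε-closure({0}) = {0,1,2,4,10}
'c' @ 1: {}  — state set empty
rest 'aadbd' ignored (set empty)
final: {}; accept 13 not in set

Answer: REJECT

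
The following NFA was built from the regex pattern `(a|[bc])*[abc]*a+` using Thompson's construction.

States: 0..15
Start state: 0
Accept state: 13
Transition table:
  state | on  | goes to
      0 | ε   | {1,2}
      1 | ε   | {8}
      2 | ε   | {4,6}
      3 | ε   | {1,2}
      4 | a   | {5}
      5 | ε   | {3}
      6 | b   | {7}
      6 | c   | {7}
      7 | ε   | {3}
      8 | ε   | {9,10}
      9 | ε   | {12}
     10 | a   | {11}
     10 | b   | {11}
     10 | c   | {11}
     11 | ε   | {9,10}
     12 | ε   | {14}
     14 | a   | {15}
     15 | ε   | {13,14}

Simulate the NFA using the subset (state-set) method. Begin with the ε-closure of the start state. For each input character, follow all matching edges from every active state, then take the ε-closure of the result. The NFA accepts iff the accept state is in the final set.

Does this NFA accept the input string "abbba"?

Answer: ACCEPT

Derivation:
start: ε-closure({0}) = {0,1,2,4,6,8,9,10,12,14}
'a' @ 1: {1,2,3,4,5,6,8,9,10,11,12,13,14,15}  ✓accept
'b' @ 2: {1,2,3,4,6,7,8,9,10,11,12,14}
'b' @ 3: {1,2,3,4,6,7,8,9,10,11,12,14}
'b' @ 4: {1,2,3,4,6,7,8,9,10,11,12,14}
'a' @ 5: {1,2,3,4,5,6,8,9,10,11,12,13,14,15}  ✓accept
final: {1,2,3,4,5,6,8,9,10,11,12,13,14,15}; accept 13 in set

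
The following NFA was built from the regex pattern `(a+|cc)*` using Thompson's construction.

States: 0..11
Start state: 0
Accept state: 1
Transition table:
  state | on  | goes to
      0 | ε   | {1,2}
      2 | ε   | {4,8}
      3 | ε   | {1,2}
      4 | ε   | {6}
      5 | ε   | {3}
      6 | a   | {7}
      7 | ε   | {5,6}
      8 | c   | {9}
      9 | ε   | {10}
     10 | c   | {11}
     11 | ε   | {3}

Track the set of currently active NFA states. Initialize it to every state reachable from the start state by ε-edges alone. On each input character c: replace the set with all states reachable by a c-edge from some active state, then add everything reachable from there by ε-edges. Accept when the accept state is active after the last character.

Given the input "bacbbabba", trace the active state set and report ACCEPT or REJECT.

Answer: REJECT

Trace:
initial (ε-close {0}): {0,1,2,4,6,8}
'b' @ 1: {}  — no active states
rest 'acbbabba' ignored (set empty)
final: {}; accept 1 not in set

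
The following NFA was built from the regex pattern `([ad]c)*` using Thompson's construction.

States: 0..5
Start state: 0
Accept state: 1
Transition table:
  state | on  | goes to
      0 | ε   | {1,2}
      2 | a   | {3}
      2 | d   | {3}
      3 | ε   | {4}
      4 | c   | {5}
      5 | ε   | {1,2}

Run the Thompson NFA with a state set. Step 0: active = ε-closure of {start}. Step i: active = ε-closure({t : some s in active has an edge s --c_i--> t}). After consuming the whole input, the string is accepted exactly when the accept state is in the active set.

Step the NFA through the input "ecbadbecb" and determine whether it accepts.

Answer: REJECT

Derivation:
start: ε-closure({0}) = {0,1,2}
'e' @ 1: {}  — no active states
rest 'cbadbecb' ignored (set empty)
final: {}; accept 1 not in set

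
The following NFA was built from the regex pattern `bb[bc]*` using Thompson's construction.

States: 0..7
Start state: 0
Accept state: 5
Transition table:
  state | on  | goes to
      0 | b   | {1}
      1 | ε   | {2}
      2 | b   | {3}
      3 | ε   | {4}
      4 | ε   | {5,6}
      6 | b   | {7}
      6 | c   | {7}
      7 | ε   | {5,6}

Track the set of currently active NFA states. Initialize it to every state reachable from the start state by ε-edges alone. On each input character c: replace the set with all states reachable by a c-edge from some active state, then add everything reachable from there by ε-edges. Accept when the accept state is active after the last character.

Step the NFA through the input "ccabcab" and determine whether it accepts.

Answer: REJECT

Steps:
start: ε-closure({0}) = {0}
'c' @ 1: {}  — dead — no transitions
rest 'cabcab' ignored (set empty)
after full input: {}  (accept=5 not in)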